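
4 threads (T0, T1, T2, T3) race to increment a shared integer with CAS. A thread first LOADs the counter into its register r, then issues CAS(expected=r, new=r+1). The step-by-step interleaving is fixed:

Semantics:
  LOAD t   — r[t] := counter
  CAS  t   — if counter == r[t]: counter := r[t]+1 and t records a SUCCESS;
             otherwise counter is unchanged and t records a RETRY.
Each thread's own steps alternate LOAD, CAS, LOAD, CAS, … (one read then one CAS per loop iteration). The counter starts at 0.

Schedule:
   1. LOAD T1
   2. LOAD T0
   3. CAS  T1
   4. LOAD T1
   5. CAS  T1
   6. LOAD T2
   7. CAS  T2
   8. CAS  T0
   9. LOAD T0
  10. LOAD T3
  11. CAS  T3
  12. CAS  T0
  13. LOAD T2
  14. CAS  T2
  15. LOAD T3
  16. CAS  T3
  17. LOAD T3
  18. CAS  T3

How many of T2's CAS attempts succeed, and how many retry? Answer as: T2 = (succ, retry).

step 1: T1 LOAD ⇒ load; ctr=0 reg=0
step 2: T0 LOAD ⇒ load; ctr=0 reg=0
step 3: T1 CAS ⇒ ok; ctr=1 reg=0
step 4: T1 LOAD ⇒ load; ctr=1 reg=1
step 5: T1 CAS ⇒ ok; ctr=2 reg=1
step 6: T2 LOAD ⇒ load; ctr=2 reg=2
step 7: T2 CAS ⇒ ok; ctr=3 reg=2
step 8: T0 CAS ⇒ retry; ctr=3 reg=0
step 9: T0 LOAD ⇒ load; ctr=3 reg=3
step 10: T3 LOAD ⇒ load; ctr=3 reg=3
step 11: T3 CAS ⇒ ok; ctr=4 reg=3
step 12: T0 CAS ⇒ retry; ctr=4 reg=3
step 13: T2 LOAD ⇒ load; ctr=4 reg=4
step 14: T2 CAS ⇒ ok; ctr=5 reg=4
step 15: T3 LOAD ⇒ load; ctr=5 reg=5
step 16: T3 CAS ⇒ ok; ctr=6 reg=5
step 17: T3 LOAD ⇒ load; ctr=6 reg=6
step 18: T3 CAS ⇒ ok; ctr=7 reg=6

T2 = (2, 0)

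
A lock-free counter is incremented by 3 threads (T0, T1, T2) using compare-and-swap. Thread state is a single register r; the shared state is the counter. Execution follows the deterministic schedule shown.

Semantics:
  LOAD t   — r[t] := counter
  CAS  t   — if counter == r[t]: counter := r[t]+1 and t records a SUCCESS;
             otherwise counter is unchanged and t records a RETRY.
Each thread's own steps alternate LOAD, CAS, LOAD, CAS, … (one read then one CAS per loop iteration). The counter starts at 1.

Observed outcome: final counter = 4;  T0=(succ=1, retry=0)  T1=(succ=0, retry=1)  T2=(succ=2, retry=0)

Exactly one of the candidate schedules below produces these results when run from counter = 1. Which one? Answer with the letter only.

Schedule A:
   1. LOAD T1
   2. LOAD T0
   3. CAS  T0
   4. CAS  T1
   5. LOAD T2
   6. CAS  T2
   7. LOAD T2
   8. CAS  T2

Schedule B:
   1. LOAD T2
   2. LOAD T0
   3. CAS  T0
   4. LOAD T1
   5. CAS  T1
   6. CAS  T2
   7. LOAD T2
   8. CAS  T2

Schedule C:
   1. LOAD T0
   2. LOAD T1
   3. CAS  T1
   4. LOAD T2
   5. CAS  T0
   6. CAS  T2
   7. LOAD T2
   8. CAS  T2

A

Simulating candidate A:
step 1: T1 LOAD ⇒ load; ctr=1 reg=1
step 2: T0 LOAD ⇒ load; ctr=1 reg=1
step 3: T0 CAS ⇒ ok; ctr=2 reg=1
step 4: T1 CAS ⇒ retry; ctr=2 reg=1
step 5: T2 LOAD ⇒ load; ctr=2 reg=2
step 6: T2 CAS ⇒ ok; ctr=3 reg=2
step 7: T2 LOAD ⇒ load; ctr=3 reg=3
step 8: T2 CAS ⇒ ok; ctr=4 reg=3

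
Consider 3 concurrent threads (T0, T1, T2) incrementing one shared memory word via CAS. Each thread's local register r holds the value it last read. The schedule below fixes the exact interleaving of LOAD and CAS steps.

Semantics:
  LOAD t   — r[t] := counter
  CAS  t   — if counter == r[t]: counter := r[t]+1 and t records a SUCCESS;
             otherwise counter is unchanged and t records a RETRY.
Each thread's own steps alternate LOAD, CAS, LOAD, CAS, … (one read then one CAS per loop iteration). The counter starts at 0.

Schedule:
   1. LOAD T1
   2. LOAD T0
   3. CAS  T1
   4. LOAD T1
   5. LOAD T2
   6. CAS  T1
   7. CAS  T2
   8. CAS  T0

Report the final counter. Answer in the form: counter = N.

counter = 2

#1 T1 reads 0
#2 T0 reads 0
#3 T1 CAS(0→1) writes; counter now 1
#4 T1 reads 1
#5 T2 reads 1
#6 T1 CAS(1→2) writes; counter now 2
#7 T2 CAS(1→2) fails; counter now 2
#8 T0 CAS(0→1) fails; counter now 2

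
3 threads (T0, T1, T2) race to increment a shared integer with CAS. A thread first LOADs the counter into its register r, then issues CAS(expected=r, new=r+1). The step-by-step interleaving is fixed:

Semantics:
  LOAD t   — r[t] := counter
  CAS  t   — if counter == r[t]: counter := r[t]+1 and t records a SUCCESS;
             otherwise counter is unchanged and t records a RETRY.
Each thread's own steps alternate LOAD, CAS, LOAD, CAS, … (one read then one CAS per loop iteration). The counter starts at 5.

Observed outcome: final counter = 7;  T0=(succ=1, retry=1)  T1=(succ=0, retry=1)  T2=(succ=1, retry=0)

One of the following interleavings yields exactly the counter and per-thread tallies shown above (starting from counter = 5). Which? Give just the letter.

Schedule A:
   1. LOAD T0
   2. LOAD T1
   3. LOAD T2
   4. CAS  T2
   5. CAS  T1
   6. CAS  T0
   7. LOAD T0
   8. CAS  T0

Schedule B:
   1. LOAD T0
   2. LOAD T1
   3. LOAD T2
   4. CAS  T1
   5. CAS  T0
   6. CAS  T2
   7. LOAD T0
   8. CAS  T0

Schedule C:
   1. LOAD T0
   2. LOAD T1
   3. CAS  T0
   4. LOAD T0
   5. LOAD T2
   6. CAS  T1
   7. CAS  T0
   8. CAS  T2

A

Run A:
T0 LOAD — after: cnt=5, r=5 — load
T1 LOAD — after: cnt=5, r=5 — load
T2 LOAD — after: cnt=5, r=5 — load
T2 CAS — after: cnt=6, r=5 — ok
T1 CAS — after: cnt=6, r=5 — retry
T0 CAS — after: cnt=6, r=5 — retry
T0 LOAD — after: cnt=6, r=6 — load
T0 CAS — after: cnt=7, r=6 — ok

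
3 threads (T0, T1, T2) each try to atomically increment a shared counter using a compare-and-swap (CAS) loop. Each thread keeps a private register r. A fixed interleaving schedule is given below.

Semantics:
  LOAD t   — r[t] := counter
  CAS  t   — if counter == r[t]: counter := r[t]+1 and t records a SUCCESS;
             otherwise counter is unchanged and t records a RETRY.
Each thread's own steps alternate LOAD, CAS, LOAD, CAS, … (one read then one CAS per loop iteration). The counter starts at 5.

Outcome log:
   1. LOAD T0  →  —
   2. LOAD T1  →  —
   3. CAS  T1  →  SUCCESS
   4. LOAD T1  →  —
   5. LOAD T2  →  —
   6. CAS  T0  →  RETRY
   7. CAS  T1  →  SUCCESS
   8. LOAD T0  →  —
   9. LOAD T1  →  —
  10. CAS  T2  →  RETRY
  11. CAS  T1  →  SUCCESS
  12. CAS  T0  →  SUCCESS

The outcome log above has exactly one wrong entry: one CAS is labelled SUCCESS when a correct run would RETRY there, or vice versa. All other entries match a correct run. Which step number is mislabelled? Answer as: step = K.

Correct run:
[1] T0.load  rd  (counter 5, T0.r 5)
[2] T1.load  rd  (counter 5, T1.r 5)
[3] T1.cas  hit  (counter 6, T1.r 5)
[4] T1.load  rd  (counter 6, T1.r 6)
[5] T2.load  rd  (counter 6, T2.r 6)
[6] T0.cas  miss  (counter 6, T0.r 5)
[7] T1.cas  hit  (counter 7, T1.r 6)
[8] T0.load  rd  (counter 7, T0.r 7)
[9] T1.load  rd  (counter 7, T1.r 7)
[10] T2.cas  miss  (counter 7, T2.r 6)
[11] T1.cas  hit  (counter 8, T1.r 7)
[12] T0.cas  miss  (counter 8, T0.r 7)
Flip is step 12.

step = 12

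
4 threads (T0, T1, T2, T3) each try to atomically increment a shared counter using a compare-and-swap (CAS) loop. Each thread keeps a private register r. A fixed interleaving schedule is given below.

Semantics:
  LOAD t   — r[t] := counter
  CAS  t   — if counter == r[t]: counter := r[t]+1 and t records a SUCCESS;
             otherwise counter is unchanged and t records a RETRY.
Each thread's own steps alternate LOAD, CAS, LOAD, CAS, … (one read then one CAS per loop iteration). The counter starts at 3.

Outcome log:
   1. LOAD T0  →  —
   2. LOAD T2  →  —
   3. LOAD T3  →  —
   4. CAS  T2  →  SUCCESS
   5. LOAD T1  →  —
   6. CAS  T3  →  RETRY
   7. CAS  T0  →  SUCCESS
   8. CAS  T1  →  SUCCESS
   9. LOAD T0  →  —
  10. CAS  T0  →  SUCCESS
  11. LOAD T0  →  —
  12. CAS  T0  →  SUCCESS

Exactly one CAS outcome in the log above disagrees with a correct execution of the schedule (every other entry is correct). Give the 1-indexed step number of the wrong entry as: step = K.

step = 7

Correct run:
T0 LOAD — after: cnt=3, r=3 — load
T2 LOAD — after: cnt=3, r=3 — load
T3 LOAD — after: cnt=3, r=3 — load
T2 CAS — after: cnt=4, r=3 — ok
T1 LOAD — after: cnt=4, r=4 — load
T3 CAS — after: cnt=4, r=3 — retry
T0 CAS — after: cnt=4, r=3 — retry
T1 CAS — after: cnt=5, r=4 — ok
T0 LOAD — after: cnt=5, r=5 — load
T0 CAS — after: cnt=6, r=5 — ok
T0 LOAD — after: cnt=6, r=6 — load
T0 CAS — after: cnt=7, r=6 — ok
Mismatch at 7.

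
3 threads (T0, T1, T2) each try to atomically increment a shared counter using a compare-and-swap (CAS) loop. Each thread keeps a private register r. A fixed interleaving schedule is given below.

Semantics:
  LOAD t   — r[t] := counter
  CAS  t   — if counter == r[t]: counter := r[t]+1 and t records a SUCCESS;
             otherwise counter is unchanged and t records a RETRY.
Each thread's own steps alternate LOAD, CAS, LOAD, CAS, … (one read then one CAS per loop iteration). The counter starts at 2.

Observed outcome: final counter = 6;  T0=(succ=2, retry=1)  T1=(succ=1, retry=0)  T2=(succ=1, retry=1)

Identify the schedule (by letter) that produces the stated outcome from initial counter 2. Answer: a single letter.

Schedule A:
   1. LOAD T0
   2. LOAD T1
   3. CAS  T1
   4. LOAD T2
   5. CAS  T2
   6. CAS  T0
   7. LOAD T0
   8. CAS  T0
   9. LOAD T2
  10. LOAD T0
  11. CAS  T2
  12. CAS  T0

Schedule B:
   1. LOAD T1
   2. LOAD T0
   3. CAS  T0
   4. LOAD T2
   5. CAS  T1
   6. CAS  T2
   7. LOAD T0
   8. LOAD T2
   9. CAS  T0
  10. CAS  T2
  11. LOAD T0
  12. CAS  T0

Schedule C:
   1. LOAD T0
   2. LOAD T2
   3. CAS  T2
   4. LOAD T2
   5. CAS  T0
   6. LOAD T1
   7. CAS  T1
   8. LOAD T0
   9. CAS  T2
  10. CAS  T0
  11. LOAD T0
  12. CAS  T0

Tracing schedule C:
   1) LOAD T0:  M=2  r_T0=2
   2) LOAD T2:  M=2  r_T2=2
   3) CAS  T2:  M=3  r_T2=2 ✓
   4) LOAD T2:  M=3  r_T2=3
   5) CAS  T0:  M=3  r_T0=2 ✗
   6) LOAD T1:  M=3  r_T1=3
   7) CAS  T1:  M=4  r_T1=3 ✓
   8) LOAD T0:  M=4  r_T0=4
   9) CAS  T2:  M=4  r_T2=3 ✗
  10) CAS  T0:  M=5  r_T0=4 ✓
  11) LOAD T0:  M=5  r_T0=5
  12) CAS  T0:  M=6  r_T0=5 ✓

C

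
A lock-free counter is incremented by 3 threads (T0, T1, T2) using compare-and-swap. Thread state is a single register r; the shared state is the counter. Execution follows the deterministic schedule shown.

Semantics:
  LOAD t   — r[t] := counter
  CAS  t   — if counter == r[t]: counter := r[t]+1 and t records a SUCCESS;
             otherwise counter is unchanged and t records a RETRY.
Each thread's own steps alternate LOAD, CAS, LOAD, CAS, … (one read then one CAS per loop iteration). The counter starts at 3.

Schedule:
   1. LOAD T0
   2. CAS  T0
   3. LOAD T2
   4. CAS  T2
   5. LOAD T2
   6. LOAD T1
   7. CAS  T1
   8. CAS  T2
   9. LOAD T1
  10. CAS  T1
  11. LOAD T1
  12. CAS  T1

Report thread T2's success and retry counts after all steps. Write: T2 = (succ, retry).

T2 = (1, 1)

step 1: T0 LOAD ⇒ load; ctr=3 reg=3
step 2: T0 CAS ⇒ ok; ctr=4 reg=3
step 3: T2 LOAD ⇒ load; ctr=4 reg=4
step 4: T2 CAS ⇒ ok; ctr=5 reg=4
step 5: T2 LOAD ⇒ load; ctr=5 reg=5
step 6: T1 LOAD ⇒ load; ctr=5 reg=5
step 7: T1 CAS ⇒ ok; ctr=6 reg=5
step 8: T2 CAS ⇒ retry; ctr=6 reg=5
step 9: T1 LOAD ⇒ load; ctr=6 reg=6
step 10: T1 CAS ⇒ ok; ctr=7 reg=6
step 11: T1 LOAD ⇒ load; ctr=7 reg=7
step 12: T1 CAS ⇒ ok; ctr=8 reg=7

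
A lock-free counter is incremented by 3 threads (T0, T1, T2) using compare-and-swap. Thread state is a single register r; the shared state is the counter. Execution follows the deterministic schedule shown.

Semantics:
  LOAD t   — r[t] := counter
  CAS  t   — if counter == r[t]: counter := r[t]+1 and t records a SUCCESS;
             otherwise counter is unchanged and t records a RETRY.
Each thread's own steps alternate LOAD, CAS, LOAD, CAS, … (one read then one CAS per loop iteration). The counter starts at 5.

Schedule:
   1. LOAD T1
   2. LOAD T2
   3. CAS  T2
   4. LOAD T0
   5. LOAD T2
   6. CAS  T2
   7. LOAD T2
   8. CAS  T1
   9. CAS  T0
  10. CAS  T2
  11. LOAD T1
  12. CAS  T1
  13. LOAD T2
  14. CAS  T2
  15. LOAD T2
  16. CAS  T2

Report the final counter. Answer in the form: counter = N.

#1 T1 reads 5
#2 T2 reads 5
#3 T2 CAS(5→6) writes; counter now 6
#4 T0 reads 6
#5 T2 reads 6
#6 T2 CAS(6→7) writes; counter now 7
#7 T2 reads 7
#8 T1 CAS(5→6) fails; counter now 7
#9 T0 CAS(6→7) fails; counter now 7
#10 T2 CAS(7→8) writes; counter now 8
#11 T1 reads 8
#12 T1 CAS(8→9) writes; counter now 9
#13 T2 reads 9
#14 T2 CAS(9→10) writes; counter now 10
#15 T2 reads 10
#16 T2 CAS(10→11) writes; counter now 11

counter = 11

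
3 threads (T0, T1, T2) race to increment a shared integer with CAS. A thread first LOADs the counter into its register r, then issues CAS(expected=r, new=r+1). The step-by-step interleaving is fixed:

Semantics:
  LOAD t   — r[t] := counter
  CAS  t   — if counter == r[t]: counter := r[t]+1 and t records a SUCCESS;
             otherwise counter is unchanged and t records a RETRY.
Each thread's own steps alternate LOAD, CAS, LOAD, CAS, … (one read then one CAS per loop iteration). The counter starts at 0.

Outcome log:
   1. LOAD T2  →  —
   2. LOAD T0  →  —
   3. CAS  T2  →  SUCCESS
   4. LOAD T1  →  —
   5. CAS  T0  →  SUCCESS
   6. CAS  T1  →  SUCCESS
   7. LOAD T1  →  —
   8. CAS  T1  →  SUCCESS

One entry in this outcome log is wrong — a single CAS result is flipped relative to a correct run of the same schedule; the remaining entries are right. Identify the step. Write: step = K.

Re-executing:
step 1: T2 LOAD ⇒ load; ctr=0 reg=0
step 2: T0 LOAD ⇒ load; ctr=0 reg=0
step 3: T2 CAS ⇒ ok; ctr=1 reg=0
step 4: T1 LOAD ⇒ load; ctr=1 reg=1
step 5: T0 CAS ⇒ retry; ctr=1 reg=0
step 6: T1 CAS ⇒ ok; ctr=2 reg=1
step 7: T1 LOAD ⇒ load; ctr=2 reg=2
step 8: T1 CAS ⇒ ok; ctr=3 reg=2
Flip is step 5.

step = 5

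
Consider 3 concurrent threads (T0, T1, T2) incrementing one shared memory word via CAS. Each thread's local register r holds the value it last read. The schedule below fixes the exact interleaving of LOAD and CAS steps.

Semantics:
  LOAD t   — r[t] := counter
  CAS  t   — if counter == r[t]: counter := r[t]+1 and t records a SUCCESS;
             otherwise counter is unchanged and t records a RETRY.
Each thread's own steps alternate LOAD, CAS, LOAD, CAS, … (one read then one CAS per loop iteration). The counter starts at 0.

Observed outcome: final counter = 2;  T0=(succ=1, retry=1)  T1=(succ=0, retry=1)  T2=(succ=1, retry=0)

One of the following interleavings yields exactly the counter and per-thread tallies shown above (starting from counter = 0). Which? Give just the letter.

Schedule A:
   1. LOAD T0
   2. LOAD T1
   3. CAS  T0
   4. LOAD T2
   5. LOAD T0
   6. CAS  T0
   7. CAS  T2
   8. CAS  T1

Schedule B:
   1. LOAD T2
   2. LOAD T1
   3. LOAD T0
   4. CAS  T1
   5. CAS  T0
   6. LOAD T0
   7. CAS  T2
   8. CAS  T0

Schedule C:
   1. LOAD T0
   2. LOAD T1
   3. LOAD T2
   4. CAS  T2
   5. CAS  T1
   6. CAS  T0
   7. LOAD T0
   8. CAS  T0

Tracing schedule C:
T0 LOAD — after: cnt=0, r=0 — load
T1 LOAD — after: cnt=0, r=0 — load
T2 LOAD — after: cnt=0, r=0 — load
T2 CAS — after: cnt=1, r=0 — ok
T1 CAS — after: cnt=1, r=0 — retry
T0 CAS — after: cnt=1, r=0 — retry
T0 LOAD — after: cnt=1, r=1 — load
T0 CAS — after: cnt=2, r=1 — ok

C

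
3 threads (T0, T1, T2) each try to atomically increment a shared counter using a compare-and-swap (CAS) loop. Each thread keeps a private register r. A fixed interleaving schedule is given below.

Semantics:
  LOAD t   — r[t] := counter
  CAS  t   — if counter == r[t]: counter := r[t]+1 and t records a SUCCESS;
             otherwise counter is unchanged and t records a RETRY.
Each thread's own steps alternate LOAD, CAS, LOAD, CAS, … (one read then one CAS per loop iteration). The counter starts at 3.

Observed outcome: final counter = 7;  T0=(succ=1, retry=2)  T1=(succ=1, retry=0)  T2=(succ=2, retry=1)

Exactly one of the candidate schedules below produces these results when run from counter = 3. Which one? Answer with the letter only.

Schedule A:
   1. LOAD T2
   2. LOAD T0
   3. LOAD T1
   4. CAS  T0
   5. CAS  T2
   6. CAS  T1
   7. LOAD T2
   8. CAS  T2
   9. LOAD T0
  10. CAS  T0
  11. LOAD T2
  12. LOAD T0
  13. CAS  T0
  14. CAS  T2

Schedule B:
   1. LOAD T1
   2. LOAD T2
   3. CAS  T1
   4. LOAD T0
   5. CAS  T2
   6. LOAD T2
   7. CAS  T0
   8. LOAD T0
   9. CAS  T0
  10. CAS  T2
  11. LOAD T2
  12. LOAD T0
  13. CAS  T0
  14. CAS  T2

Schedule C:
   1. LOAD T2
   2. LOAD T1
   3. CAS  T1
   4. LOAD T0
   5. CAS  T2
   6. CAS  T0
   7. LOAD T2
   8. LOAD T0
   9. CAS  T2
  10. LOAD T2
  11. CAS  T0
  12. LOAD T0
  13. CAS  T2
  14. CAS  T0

C

Tracing schedule C:
T2 LOAD — after: cnt=3, r=3 — load
T1 LOAD — after: cnt=3, r=3 — load
T1 CAS — after: cnt=4, r=3 — ok
T0 LOAD — after: cnt=4, r=4 — load
T2 CAS — after: cnt=4, r=3 — retry
T0 CAS — after: cnt=5, r=4 — ok
T2 LOAD — after: cnt=5, r=5 — load
T0 LOAD — after: cnt=5, r=5 — load
T2 CAS — after: cnt=6, r=5 — ok
T2 LOAD — after: cnt=6, r=6 — load
T0 CAS — after: cnt=6, r=5 — retry
T0 LOAD — after: cnt=6, r=6 — load
T2 CAS — after: cnt=7, r=6 — ok
T0 CAS — after: cnt=7, r=6 — retry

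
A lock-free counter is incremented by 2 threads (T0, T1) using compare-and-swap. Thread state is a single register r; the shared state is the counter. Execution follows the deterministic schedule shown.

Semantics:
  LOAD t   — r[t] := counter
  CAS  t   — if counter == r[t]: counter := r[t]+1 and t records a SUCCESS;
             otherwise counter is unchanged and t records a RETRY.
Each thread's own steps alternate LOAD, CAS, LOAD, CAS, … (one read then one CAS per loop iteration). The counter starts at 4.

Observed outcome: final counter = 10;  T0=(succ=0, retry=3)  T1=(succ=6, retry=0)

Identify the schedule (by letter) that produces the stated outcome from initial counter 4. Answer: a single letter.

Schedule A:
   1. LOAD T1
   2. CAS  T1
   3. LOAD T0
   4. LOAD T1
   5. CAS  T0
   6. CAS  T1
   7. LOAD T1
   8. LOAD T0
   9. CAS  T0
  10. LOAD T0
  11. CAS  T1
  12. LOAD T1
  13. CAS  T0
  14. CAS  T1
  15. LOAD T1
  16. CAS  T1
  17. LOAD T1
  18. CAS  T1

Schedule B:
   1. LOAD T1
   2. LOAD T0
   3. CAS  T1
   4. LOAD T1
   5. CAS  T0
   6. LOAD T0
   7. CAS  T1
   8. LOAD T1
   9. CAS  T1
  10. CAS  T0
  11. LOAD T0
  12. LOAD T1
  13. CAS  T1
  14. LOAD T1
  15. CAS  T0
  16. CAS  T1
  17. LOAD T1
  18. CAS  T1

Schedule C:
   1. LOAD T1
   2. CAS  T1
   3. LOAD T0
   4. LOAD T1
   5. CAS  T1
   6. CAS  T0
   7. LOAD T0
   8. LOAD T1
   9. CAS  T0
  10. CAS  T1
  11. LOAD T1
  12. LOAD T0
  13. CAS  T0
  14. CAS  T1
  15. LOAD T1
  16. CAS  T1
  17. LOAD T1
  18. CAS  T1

Tracing schedule B:
#1 T1 reads 4
#2 T0 reads 4
#3 T1 CAS(4→5) writes; counter now 5
#4 T1 reads 5
#5 T0 CAS(4→5) fails; counter now 5
#6 T0 reads 5
#7 T1 CAS(5→6) writes; counter now 6
#8 T1 reads 6
#9 T1 CAS(6→7) writes; counter now 7
#10 T0 CAS(5→6) fails; counter now 7
#11 T0 reads 7
#12 T1 reads 7
#13 T1 CAS(7→8) writes; counter now 8
#14 T1 reads 8
#15 T0 CAS(7→8) fails; counter now 8
#16 T1 CAS(8→9) writes; counter now 9
#17 T1 reads 9
#18 T1 CAS(9→10) writes; counter now 10

B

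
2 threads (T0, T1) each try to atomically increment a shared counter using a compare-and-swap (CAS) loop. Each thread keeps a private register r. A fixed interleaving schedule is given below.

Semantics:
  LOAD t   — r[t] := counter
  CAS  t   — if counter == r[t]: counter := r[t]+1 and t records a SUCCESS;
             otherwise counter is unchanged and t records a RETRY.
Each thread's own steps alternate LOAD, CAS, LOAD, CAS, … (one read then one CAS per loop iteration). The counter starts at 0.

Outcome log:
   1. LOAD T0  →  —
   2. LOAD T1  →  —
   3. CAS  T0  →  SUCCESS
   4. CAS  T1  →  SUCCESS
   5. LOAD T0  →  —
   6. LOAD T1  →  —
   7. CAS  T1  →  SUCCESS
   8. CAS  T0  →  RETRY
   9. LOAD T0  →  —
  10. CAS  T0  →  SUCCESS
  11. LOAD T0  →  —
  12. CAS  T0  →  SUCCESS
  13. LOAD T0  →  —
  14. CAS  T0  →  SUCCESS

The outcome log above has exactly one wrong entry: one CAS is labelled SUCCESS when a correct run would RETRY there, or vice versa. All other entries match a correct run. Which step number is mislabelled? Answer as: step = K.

step = 4

Reference trace:
T0 LOAD — after: cnt=0, r=0 — load
T1 LOAD — after: cnt=0, r=0 — load
T0 CAS — after: cnt=1, r=0 — ok
T1 CAS — after: cnt=1, r=0 — retry
T0 LOAD — after: cnt=1, r=1 — load
T1 LOAD — after: cnt=1, r=1 — load
T1 CAS — after: cnt=2, r=1 — ok
T0 CAS — after: cnt=2, r=1 — retry
T0 LOAD — after: cnt=2, r=2 — load
T0 CAS — after: cnt=3, r=2 — ok
T0 LOAD — after: cnt=3, r=3 — load
T0 CAS — after: cnt=4, r=3 — ok
T0 LOAD — after: cnt=4, r=4 — load
T0 CAS — after: cnt=5, r=4 — ok
Flip is step 4.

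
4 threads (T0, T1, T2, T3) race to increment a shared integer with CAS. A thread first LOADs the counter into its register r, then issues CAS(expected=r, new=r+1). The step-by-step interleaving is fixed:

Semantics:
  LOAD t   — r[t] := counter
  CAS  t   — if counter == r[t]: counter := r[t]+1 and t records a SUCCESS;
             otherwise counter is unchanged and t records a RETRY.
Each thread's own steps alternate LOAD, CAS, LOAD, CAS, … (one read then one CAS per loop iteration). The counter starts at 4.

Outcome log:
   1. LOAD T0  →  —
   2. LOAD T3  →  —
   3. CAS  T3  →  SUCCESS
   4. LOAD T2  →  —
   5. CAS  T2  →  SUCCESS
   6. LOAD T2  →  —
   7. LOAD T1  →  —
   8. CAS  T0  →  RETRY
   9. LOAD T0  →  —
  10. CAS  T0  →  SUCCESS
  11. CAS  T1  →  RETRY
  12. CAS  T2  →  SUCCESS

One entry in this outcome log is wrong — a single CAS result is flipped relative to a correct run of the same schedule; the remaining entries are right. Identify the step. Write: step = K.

step = 12

Correct run:
step 1: T0 LOAD ⇒ load; ctr=4 reg=4
step 2: T3 LOAD ⇒ load; ctr=4 reg=4
step 3: T3 CAS ⇒ ok; ctr=5 reg=4
step 4: T2 LOAD ⇒ load; ctr=5 reg=5
step 5: T2 CAS ⇒ ok; ctr=6 reg=5
step 6: T2 LOAD ⇒ load; ctr=6 reg=6
step 7: T1 LOAD ⇒ load; ctr=6 reg=6
step 8: T0 CAS ⇒ retry; ctr=6 reg=4
step 9: T0 LOAD ⇒ load; ctr=6 reg=6
step 10: T0 CAS ⇒ ok; ctr=7 reg=6
step 11: T1 CAS ⇒ retry; ctr=7 reg=6
step 12: T2 CAS ⇒ retry; ctr=7 reg=6
Log disagrees first at step 12.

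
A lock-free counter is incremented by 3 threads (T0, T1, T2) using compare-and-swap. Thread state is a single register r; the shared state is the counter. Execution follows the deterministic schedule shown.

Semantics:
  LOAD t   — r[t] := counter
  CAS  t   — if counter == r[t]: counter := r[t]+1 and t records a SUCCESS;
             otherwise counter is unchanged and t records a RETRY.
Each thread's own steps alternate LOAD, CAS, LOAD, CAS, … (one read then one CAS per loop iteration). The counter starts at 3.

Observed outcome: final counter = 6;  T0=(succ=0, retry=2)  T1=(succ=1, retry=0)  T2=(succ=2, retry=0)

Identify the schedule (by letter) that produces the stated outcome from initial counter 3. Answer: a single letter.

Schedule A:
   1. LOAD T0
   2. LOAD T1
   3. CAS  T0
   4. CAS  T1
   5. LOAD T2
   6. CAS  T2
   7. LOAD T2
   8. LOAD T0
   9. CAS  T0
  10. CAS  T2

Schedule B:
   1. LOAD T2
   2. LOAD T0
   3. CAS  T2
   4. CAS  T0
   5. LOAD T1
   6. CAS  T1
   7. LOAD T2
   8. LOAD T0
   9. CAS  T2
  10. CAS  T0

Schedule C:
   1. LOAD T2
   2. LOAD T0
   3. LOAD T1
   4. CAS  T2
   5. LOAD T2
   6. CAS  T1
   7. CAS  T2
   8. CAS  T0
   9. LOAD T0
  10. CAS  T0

B

Simulating candidate B:
   1) LOAD T2:  M=3  r_T2=3
   2) LOAD T0:  M=3  r_T0=3
   3) CAS  T2:  M=4  r_T2=3 ✓
   4) CAS  T0:  M=4  r_T0=3 ✗
   5) LOAD T1:  M=4  r_T1=4
   6) CAS  T1:  M=5  r_T1=4 ✓
   7) LOAD T2:  M=5  r_T2=5
   8) LOAD T0:  M=5  r_T0=5
   9) CAS  T2:  M=6  r_T2=5 ✓
  10) CAS  T0:  M=6  r_T0=5 ✗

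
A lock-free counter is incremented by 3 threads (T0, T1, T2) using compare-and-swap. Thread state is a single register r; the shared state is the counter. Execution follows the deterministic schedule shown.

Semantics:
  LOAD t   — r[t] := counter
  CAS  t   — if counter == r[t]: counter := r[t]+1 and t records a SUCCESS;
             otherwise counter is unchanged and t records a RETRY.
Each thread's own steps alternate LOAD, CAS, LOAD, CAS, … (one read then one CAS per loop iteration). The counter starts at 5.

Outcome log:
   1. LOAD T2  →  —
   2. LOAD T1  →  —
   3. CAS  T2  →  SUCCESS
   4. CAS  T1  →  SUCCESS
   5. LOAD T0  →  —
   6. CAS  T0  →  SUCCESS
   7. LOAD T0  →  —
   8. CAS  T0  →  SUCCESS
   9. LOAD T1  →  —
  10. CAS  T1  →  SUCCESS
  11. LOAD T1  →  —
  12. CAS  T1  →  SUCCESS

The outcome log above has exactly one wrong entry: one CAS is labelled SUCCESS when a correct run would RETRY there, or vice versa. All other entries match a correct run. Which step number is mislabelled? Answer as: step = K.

Reference trace:
[1] T2.load  rd  (counter 5, T2.r 5)
[2] T1.load  rd  (counter 5, T1.r 5)
[3] T2.cas  hit  (counter 6, T2.r 5)
[4] T1.cas  miss  (counter 6, T1.r 5)
[5] T0.load  rd  (counter 6, T0.r 6)
[6] T0.cas  hit  (counter 7, T0.r 6)
[7] T0.load  rd  (counter 7, T0.r 7)
[8] T0.cas  hit  (counter 8, T0.r 7)
[9] T1.load  rd  (counter 8, T1.r 8)
[10] T1.cas  hit  (counter 9, T1.r 8)
[11] T1.load  rd  (counter 9, T1.r 9)
[12] T1.cas  hit  (counter 10, T1.r 9)
Log disagrees first at step 4.

step = 4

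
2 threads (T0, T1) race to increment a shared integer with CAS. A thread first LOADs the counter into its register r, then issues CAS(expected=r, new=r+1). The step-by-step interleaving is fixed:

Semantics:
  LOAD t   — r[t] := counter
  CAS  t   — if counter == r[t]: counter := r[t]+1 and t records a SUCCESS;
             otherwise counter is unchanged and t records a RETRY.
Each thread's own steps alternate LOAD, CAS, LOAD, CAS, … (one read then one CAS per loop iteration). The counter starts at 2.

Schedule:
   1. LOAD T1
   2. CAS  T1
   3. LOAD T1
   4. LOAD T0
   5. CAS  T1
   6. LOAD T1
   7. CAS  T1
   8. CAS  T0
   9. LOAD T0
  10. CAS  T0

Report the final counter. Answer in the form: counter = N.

step 1: T1 LOAD ⇒ load; ctr=2 reg=2
step 2: T1 CAS ⇒ ok; ctr=3 reg=2
step 3: T1 LOAD ⇒ load; ctr=3 reg=3
step 4: T0 LOAD ⇒ load; ctr=3 reg=3
step 5: T1 CAS ⇒ ok; ctr=4 reg=3
step 6: T1 LOAD ⇒ load; ctr=4 reg=4
step 7: T1 CAS ⇒ ok; ctr=5 reg=4
step 8: T0 CAS ⇒ retry; ctr=5 reg=3
step 9: T0 LOAD ⇒ load; ctr=5 reg=5
step 10: T0 CAS ⇒ ok; ctr=6 reg=5

counter = 6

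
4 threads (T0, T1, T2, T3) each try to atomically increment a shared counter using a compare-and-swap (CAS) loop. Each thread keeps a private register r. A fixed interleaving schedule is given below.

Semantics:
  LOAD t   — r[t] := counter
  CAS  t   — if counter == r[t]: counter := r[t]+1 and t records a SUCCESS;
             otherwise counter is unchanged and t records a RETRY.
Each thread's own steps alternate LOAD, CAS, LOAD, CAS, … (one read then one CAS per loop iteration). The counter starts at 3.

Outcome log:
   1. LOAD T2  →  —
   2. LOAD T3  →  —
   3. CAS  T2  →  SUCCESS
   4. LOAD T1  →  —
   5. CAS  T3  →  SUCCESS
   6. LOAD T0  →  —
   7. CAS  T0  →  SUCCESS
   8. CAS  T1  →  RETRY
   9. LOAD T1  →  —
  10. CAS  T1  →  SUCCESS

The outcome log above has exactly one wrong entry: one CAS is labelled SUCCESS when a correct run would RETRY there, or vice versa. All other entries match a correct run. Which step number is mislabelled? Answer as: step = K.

step = 5

Reference trace:
1. LOAD T2 → mem=3 r[T2]=3 [LOAD]
2. LOAD T3 → mem=3 r[T3]=3 [LOAD]
3. CAS T2 → mem=4 r[T2]=3 [OK]
4. LOAD T1 → mem=4 r[T1]=4 [LOAD]
5. CAS T3 → mem=4 r[T3]=3 [RETRY]
6. LOAD T0 → mem=4 r[T0]=4 [LOAD]
7. CAS T0 → mem=5 r[T0]=4 [OK]
8. CAS T1 → mem=5 r[T1]=4 [RETRY]
9. LOAD T1 → mem=5 r[T1]=5 [LOAD]
10. CAS T1 → mem=6 r[T1]=5 [OK]
Mismatch at 5.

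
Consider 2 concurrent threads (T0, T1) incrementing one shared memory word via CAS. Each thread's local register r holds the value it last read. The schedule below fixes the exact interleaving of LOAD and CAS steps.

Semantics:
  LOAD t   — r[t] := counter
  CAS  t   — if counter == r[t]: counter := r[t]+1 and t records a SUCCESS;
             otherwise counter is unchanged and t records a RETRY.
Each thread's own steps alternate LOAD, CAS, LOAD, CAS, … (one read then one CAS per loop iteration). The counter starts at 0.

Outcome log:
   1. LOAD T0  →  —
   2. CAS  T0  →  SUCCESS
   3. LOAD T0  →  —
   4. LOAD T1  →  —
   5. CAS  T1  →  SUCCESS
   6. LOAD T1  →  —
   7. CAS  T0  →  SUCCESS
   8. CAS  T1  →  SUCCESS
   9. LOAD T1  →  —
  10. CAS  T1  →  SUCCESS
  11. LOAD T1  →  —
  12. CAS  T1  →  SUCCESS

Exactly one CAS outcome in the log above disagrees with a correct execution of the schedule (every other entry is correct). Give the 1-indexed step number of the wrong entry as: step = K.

Reference trace:
#1 T0 reads 0
#2 T0 CAS(0→1) writes; counter now 1
#3 T0 reads 1
#4 T1 reads 1
#5 T1 CAS(1→2) writes; counter now 2
#6 T1 reads 2
#7 T0 CAS(1→2) fails; counter now 2
#8 T1 CAS(2→3) writes; counter now 3
#9 T1 reads 3
#10 T1 CAS(3→4) writes; counter now 4
#11 T1 reads 4
#12 T1 CAS(4→5) writes; counter now 5
Log disagrees first at step 7.

step = 7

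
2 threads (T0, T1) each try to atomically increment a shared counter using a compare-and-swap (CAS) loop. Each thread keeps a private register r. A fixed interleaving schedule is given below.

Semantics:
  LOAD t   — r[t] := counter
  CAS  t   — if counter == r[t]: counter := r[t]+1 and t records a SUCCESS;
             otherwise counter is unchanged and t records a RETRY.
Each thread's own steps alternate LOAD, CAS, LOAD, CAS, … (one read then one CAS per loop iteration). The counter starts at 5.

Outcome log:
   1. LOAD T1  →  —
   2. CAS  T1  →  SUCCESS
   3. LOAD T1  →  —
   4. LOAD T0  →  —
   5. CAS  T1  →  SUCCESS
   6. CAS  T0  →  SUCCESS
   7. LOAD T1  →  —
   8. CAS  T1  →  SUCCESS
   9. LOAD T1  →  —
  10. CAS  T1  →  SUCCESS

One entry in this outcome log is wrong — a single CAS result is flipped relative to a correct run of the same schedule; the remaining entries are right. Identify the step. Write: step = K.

step = 6

Re-executing:
   1) LOAD T1:  M=5  r_T1=5
   2) CAS  T1:  M=6  r_T1=5 ✓
   3) LOAD T1:  M=6  r_T1=6
   4) LOAD T0:  M=6  r_T0=6
   5) CAS  T1:  M=7  r_T1=6 ✓
   6) CAS  T0:  M=7  r_T0=6 ✗
   7) LOAD T1:  M=7  r_T1=7
   8) CAS  T1:  M=8  r_T1=7 ✓
   9) LOAD T1:  M=8  r_T1=8
  10) CAS  T1:  M=9  r_T1=8 ✓
Log disagrees first at step 6.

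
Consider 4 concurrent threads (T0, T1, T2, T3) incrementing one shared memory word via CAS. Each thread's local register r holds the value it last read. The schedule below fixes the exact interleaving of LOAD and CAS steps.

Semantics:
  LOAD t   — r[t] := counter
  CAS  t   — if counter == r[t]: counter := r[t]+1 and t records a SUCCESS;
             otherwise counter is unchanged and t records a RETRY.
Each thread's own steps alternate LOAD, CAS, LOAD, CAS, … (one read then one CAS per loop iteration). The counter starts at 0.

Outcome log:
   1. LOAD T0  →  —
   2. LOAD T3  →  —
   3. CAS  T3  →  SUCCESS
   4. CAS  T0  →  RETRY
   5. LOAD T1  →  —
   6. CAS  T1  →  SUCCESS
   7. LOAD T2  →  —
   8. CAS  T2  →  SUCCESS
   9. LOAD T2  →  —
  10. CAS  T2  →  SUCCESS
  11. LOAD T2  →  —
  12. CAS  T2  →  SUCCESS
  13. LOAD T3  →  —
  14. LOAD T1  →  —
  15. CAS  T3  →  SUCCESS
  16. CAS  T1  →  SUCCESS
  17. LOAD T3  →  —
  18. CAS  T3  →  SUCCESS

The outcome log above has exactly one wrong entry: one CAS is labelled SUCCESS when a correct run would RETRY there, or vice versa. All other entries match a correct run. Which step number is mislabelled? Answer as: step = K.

Re-executing:
T0 LOAD — after: cnt=0, r=0 — load
T3 LOAD — after: cnt=0, r=0 — load
T3 CAS — after: cnt=1, r=0 — ok
T0 CAS — after: cnt=1, r=0 — retry
T1 LOAD — after: cnt=1, r=1 — load
T1 CAS — after: cnt=2, r=1 — ok
T2 LOAD — after: cnt=2, r=2 — load
T2 CAS — after: cnt=3, r=2 — ok
T2 LOAD — after: cnt=3, r=3 — load
T2 CAS — after: cnt=4, r=3 — ok
T2 LOAD — after: cnt=4, r=4 — load
T2 CAS — after: cnt=5, r=4 — ok
T3 LOAD — after: cnt=5, r=5 — load
T1 LOAD — after: cnt=5, r=5 — load
T3 CAS — after: cnt=6, r=5 — ok
T1 CAS — after: cnt=6, r=5 — retry
T3 LOAD — after: cnt=6, r=6 — load
T3 CAS — after: cnt=7, r=6 — ok
Log disagrees first at step 16.

step = 16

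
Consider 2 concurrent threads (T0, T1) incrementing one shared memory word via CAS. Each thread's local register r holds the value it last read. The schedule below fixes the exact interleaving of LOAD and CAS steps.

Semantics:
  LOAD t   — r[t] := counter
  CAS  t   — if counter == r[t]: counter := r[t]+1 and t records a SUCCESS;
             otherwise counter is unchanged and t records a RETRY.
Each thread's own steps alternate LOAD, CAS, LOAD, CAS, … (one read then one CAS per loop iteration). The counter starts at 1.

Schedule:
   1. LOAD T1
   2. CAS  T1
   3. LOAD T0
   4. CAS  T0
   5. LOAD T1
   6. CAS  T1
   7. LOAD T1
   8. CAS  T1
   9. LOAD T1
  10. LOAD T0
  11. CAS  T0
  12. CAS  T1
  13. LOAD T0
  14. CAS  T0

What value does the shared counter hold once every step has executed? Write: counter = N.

counter = 7

1. LOAD T1 → mem=1 r[T1]=1 [LOAD]
2. CAS T1 → mem=2 r[T1]=1 [OK]
3. LOAD T0 → mem=2 r[T0]=2 [LOAD]
4. CAS T0 → mem=3 r[T0]=2 [OK]
5. LOAD T1 → mem=3 r[T1]=3 [LOAD]
6. CAS T1 → mem=4 r[T1]=3 [OK]
7. LOAD T1 → mem=4 r[T1]=4 [LOAD]
8. CAS T1 → mem=5 r[T1]=4 [OK]
9. LOAD T1 → mem=5 r[T1]=5 [LOAD]
10. LOAD T0 → mem=5 r[T0]=5 [LOAD]
11. CAS T0 → mem=6 r[T0]=5 [OK]
12. CAS T1 → mem=6 r[T1]=5 [RETRY]
13. LOAD T0 → mem=6 r[T0]=6 [LOAD]
14. CAS T0 → mem=7 r[T0]=6 [OK]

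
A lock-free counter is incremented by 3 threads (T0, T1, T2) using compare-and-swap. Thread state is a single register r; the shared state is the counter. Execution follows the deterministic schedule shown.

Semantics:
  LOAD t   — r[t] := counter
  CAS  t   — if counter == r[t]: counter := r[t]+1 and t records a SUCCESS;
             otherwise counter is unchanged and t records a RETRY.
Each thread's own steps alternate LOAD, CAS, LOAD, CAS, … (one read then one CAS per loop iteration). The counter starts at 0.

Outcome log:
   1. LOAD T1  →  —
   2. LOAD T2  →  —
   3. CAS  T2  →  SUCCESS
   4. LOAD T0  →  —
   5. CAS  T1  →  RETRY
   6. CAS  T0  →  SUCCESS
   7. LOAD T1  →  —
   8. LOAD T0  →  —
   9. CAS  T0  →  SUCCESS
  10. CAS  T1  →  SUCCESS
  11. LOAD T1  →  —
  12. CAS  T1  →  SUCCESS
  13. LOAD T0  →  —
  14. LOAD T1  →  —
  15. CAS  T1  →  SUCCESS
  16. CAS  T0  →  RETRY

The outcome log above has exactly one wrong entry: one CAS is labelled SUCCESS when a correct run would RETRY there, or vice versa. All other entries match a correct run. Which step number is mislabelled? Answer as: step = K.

Reference trace:
T1 LOAD — after: cnt=0, r=0 — load
T2 LOAD — after: cnt=0, r=0 — load
T2 CAS — after: cnt=1, r=0 — ok
T0 LOAD — after: cnt=1, r=1 — load
T1 CAS — after: cnt=1, r=0 — retry
T0 CAS — after: cnt=2, r=1 — ok
T1 LOAD — after: cnt=2, r=2 — load
T0 LOAD — after: cnt=2, r=2 — load
T0 CAS — after: cnt=3, r=2 — ok
T1 CAS — after: cnt=3, r=2 — retry
T1 LOAD — after: cnt=3, r=3 — load
T1 CAS — after: cnt=4, r=3 — ok
T0 LOAD — after: cnt=4, r=4 — load
T1 LOAD — after: cnt=4, r=4 — load
T1 CAS — after: cnt=5, r=4 — ok
T0 CAS — after: cnt=5, r=4 — retry
Flip is step 10.

step = 10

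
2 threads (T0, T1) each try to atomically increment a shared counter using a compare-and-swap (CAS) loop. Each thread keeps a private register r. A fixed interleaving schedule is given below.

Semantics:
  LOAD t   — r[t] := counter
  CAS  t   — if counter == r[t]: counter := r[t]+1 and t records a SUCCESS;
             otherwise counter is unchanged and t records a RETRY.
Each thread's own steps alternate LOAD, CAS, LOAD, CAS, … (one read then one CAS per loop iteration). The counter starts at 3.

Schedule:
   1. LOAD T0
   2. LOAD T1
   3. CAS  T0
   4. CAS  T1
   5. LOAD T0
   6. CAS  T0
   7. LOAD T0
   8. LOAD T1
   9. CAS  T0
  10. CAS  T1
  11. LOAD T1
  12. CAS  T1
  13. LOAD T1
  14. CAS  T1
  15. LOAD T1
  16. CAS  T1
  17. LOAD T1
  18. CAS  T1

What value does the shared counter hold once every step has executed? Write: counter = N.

   1) LOAD T0:  M=3  r_T0=3
   2) LOAD T1:  M=3  r_T1=3
   3) CAS  T0:  M=4  r_T0=3 ✓
   4) CAS  T1:  M=4  r_T1=3 ✗
   5) LOAD T0:  M=4  r_T0=4
   6) CAS  T0:  M=5  r_T0=4 ✓
   7) LOAD T0:  M=5  r_T0=5
   8) LOAD T1:  M=5  r_T1=5
   9) CAS  T0:  M=6  r_T0=5 ✓
  10) CAS  T1:  M=6  r_T1=5 ✗
  11) LOAD T1:  M=6  r_T1=6
  12) CAS  T1:  M=7  r_T1=6 ✓
  13) LOAD T1:  M=7  r_T1=7
  14) CAS  T1:  M=8  r_T1=7 ✓
  15) LOAD T1:  M=8  r_T1=8
  16) CAS  T1:  M=9  r_T1=8 ✓
  17) LOAD T1:  M=9  r_T1=9
  18) CAS  T1:  M=10  r_T1=9 ✓

counter = 10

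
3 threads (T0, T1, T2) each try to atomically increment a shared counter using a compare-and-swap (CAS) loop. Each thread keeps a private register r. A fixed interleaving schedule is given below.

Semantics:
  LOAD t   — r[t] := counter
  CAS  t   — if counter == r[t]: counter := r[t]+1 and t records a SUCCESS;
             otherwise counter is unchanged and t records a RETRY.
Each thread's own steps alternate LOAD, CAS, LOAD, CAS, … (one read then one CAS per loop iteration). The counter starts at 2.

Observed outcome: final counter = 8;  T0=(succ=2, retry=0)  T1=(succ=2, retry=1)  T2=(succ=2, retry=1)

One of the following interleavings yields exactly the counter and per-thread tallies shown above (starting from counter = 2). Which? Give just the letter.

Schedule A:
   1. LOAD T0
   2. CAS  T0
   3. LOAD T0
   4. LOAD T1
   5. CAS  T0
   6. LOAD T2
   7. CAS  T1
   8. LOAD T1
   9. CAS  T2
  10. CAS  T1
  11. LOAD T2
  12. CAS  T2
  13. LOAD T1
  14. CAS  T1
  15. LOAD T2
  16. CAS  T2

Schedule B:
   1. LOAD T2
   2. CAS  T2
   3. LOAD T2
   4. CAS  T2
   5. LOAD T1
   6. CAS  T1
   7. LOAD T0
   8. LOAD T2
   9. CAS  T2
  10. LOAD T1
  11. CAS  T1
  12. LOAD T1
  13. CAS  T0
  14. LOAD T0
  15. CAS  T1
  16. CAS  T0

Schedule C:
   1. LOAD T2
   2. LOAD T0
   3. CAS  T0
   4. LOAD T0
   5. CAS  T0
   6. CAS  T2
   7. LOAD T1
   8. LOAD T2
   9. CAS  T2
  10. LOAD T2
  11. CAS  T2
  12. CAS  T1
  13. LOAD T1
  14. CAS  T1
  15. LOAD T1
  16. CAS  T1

Simulating candidate C:
#1 T2 reads 2
#2 T0 reads 2
#3 T0 CAS(2→3) writes; counter now 3
#4 T0 reads 3
#5 T0 CAS(3→4) writes; counter now 4
#6 T2 CAS(2→3) fails; counter now 4
#7 T1 reads 4
#8 T2 reads 4
#9 T2 CAS(4→5) writes; counter now 5
#10 T2 reads 5
#11 T2 CAS(5→6) writes; counter now 6
#12 T1 CAS(4→5) fails; counter now 6
#13 T1 reads 6
#14 T1 CAS(6→7) writes; counter now 7
#15 T1 reads 7
#16 T1 CAS(7→8) writes; counter now 8

C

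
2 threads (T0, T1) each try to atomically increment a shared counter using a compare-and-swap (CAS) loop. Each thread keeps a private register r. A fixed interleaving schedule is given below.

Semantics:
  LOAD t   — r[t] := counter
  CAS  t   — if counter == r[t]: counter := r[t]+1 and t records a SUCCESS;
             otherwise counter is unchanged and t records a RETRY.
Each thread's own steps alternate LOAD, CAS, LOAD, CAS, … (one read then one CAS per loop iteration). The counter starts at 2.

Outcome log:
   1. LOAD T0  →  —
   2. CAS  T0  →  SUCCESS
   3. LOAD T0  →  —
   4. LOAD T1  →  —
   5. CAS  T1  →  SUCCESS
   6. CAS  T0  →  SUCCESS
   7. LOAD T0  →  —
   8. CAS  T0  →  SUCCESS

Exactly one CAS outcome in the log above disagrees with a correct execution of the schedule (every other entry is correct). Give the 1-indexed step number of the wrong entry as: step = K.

step = 6

Re-executing:
#1 T0 reads 2
#2 T0 CAS(2→3) writes; counter now 3
#3 T0 reads 3
#4 T1 reads 3
#5 T1 CAS(3→4) writes; counter now 4
#6 T0 CAS(3→4) fails; counter now 4
#7 T0 reads 4
#8 T0 CAS(4→5) writes; counter now 5
Mismatch at 6.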